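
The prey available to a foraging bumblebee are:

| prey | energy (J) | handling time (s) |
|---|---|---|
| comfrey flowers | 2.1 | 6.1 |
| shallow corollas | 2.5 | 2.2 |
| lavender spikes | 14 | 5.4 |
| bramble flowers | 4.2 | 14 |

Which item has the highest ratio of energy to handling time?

In descending order of E/h:
lavender spikes: 14/5.4 = 2.59 J/s
shallow corollas: 2.5/2.2 = 1.14 J/s
comfrey flowers: 2.1/6.1 = 0.344 J/s
bramble flowers: 4.2/14 = 0.3 J/s

lavender spikes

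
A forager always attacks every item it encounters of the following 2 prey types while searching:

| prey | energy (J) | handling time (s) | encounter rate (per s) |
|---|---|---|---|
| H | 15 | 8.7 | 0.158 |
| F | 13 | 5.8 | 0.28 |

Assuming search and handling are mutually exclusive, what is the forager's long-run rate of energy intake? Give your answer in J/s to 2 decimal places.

1.50 J/s

R = Σλ_iE_i / (1 + Σλ_ih_i)
Numerator: 0.158×15 + 0.28×13 = 6.01
Denominator: 1 + 0.158×8.7 + 0.28×5.8 = 3.999
R = 6.01/3.999 = 1.503 J/s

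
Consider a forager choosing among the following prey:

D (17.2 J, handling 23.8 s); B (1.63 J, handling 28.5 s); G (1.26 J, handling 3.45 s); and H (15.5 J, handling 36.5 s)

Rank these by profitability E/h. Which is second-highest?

In descending order of E/h:
D: 17.2/23.8 = 0.723 J/s
H: 15.5/36.5 = 0.425 J/s
G: 1.26/3.45 = 0.365 J/s
B: 1.63/28.5 = 0.0572 J/s

H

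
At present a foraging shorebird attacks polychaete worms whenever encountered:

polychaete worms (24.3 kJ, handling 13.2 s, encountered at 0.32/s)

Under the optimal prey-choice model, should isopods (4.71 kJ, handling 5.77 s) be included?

No

On polychaete worms alone, R = ΣλE/(1+Σλh) = 7.776/5.224 = 1.489 kJ/s.
isopods: E/h = 4.71/5.77 = 0.8163 kJ/s.
Since 0.8163 < R, time spent handling isopods is better spent searching.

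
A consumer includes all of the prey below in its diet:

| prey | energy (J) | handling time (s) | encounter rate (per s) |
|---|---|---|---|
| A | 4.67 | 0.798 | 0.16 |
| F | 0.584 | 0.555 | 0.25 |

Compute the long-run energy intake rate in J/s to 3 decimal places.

0.705 J/s

R = (0.16×4.67 + 0.25×0.584) / (1 + 0.16×0.798 + 0.25×0.555) = 0.8932/1.266 = 0.7053 J/s.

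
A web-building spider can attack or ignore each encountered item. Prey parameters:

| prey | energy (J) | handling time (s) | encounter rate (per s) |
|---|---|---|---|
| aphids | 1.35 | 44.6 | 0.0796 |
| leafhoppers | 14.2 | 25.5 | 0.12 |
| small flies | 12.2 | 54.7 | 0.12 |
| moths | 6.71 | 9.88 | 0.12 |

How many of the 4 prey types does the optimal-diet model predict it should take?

Profitabilities (E/h, J/s): moths 0.679, leafhoppers 0.557, small flies 0.223, aphids 0.0303. Add prey in this order while the next type's profitability exceeds the intake rate on those already taken.
Rate on top 1: 0.3684. leafhoppers: 0.557 > 0.3684 → include.
Rate on top 2: 0.4783. small flies: 0.223 < 0.4783 → exclude; stop.
Optimal diet: moths, leafhoppers — 2 of 4 types.

2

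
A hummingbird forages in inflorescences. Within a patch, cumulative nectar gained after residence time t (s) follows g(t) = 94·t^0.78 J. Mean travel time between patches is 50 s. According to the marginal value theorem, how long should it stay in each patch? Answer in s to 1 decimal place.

177.3 s

Optimal t* satisfies g'(t*) = g(t*)/(T + t*).
g'(t) = 0.78·94·t^-0.22. Setting 0.78·94·t^-0.22 = 94·t^0.78/(50+t) gives 0.78(50+t) = t, so 0.22·t = 0.78×50.
t* = 0.78×50/0.22 = 177.3 s.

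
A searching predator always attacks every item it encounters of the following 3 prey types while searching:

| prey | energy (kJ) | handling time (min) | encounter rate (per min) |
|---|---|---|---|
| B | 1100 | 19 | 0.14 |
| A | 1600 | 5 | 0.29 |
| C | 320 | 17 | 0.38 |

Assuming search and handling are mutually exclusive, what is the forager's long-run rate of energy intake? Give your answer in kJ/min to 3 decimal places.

R = Σλ_iE_i / (1 + Σλ_ih_i)
Numerator: 0.14×1100 + 0.29×1600 + 0.38×320 = 739.6
Denominator: 1 + 0.14×19 + 0.29×5 + 0.38×17 = 11.57
R = 739.6/11.57 = 63.92 kJ/min

63.924 kJ/min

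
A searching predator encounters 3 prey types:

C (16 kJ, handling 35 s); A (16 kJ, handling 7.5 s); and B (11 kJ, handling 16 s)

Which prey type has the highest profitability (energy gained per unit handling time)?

Profitability E/h (kJ/s): C = 16/35 = 0.457, A = 16/7.5 = 2.13, B = 11/16 = 0.688.
Ranked: A > B > C.

A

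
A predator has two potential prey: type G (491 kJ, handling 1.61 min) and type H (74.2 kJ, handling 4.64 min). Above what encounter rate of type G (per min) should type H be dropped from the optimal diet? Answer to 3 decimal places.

Drop type H once their profitability E₂/h₂ falls below the rate achievable on type G alone: E₂/h₂ = λE₁/(1 + λh₁).
Solve for λ: λE₁h₂ = E₂(1 + λh₁) → λ(E₁h₂ − E₂h₁) = E₂ → λ = E₂/(E₁h₂ − E₂h₁).
λ = 74.2/(491×4.64 − 74.2×1.61) = 74.2/2159 = 0.03437 per min.

0.034 per min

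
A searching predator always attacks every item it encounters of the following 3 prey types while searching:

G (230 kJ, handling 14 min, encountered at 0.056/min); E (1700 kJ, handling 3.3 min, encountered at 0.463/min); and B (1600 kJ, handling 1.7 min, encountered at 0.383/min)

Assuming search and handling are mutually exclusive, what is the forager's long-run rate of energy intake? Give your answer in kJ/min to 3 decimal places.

356.493 kJ/min

R = Σλ_iE_i / (1 + Σλ_ih_i)
Numerator: 0.056×230 + 0.463×1700 + 0.383×1600 = 1413
Denominator: 1 + 0.056×14 + 0.463×3.3 + 0.383×1.7 = 3.963
R = 1413/3.963 = 356.5 kJ/min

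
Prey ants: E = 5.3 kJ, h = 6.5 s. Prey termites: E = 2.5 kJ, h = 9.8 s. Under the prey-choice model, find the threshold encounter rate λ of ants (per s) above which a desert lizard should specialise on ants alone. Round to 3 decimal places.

The zero-one rule: include termites iff E₂/h₂ > λE₁/(1+λh₁). Equality gives the switch point.
λE₁h₂ = E₂ + λE₂h₁ ⇒ λ = E₂/(E₁h₂ − E₂h₁) = 2.5/(51.94 − 16.25) = 0.07005 per s.

0.070 per s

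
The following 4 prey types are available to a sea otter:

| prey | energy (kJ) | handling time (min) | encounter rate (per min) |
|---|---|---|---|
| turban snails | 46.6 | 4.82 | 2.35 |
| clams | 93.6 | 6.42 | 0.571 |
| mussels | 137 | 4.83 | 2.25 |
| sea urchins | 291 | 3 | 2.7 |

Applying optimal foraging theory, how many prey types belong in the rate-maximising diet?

Profitabilities (E/h, kJ/min): sea urchins 97, mussels 28.4, clams 14.6, turban snails 9.67. Add prey in this order while the next type's profitability exceeds the intake rate on those already taken.
Rate on top 1: 86.34. mussels: 28.4 < 86.34 → exclude; stop.
Optimal diet: sea urchins — 1 of 4 types.

1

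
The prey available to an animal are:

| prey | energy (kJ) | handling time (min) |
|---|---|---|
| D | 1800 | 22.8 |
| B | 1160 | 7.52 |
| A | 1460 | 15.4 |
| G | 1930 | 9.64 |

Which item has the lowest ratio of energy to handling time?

D

In descending order of E/h:
G: 1930/9.64 = 200 kJ/min
B: 1160/7.52 = 154 kJ/min
A: 1460/15.4 = 94.8 kJ/min
D: 1800/22.8 = 78.9 kJ/min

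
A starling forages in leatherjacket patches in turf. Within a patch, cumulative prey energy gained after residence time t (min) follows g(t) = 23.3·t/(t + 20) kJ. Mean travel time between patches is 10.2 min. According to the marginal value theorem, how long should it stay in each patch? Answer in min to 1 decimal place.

Maximise g(t)/(T+t): set derivative to zero → g'(t)(T+t) = g(t).
g'(t) = 23.3·20/(t + 20)². Setting 23.3·20/(t+20)² = 23.3t/[(t+20)(10.2+t)] gives 20(10.2+t) = t(t+20), so t² = 20×10.2 = 204.
t* = √204 = 14.28 min.

14.3 min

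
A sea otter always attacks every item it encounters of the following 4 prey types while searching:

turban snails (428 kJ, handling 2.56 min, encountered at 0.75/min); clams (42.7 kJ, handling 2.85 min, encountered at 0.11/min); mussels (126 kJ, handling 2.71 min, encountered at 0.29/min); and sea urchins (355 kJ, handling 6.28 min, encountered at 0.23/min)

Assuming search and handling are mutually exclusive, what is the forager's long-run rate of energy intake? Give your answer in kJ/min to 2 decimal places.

R = (0.75×428 + 0.11×42.7 + 0.29×126 + 0.23×355) / (1 + 0.75×2.56 + 0.11×2.85 + 0.29×2.71 + 0.23×6.28) = 443.9/5.464 = 81.24 kJ/min.

81.24 kJ/min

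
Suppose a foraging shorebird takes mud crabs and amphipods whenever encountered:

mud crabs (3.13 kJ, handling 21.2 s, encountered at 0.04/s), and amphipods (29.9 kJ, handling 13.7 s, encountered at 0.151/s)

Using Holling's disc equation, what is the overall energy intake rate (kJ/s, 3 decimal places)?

R = (0.04×3.13 + 0.151×29.9) / (1 + 0.04×21.2 + 0.151×13.7) = 4.64/3.917 = 1.185 kJ/s.

1.185 kJ/s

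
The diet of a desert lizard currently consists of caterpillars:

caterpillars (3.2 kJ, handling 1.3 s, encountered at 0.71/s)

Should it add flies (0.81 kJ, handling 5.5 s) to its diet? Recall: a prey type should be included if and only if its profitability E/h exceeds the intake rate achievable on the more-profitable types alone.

No

Intake rate on the current diet: R = (0.71×3.2) / (1 + 0.71×1.3) = 2.272/1.923 = 1.181 kJ/s.
flies: E/h = 0.81/5.5 = 0.1473 kJ/s.
Since 0.1473 < R, time spent handling flies is better spent searching.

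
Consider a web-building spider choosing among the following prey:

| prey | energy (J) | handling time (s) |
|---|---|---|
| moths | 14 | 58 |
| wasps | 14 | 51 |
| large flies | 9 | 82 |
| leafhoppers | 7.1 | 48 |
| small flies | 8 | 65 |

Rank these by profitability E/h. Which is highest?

wasps

Profitability E/h (J/s): moths = 14/58 = 0.241, wasps = 14/51 = 0.275, large flies = 9/82 = 0.11, leafhoppers = 7.1/48 = 0.148, small flies = 8/65 = 0.123.
Ranked: wasps > moths > leafhoppers > small flies > large flies.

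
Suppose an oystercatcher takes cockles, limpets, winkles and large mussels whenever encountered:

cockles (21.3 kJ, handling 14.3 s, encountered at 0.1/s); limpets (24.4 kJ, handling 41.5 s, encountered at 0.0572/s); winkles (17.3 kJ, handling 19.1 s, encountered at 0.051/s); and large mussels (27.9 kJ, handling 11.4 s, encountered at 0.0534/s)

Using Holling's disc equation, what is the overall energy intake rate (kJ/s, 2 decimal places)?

0.92 kJ/s

R = (0.1×21.3 + 0.0572×24.4 + 0.051×17.3 + 0.0534×27.9) / (1 + 0.1×14.3 + 0.0572×41.5 + 0.051×19.1 + 0.0534×11.4) = 5.898/6.387 = 0.9235 kJ/s.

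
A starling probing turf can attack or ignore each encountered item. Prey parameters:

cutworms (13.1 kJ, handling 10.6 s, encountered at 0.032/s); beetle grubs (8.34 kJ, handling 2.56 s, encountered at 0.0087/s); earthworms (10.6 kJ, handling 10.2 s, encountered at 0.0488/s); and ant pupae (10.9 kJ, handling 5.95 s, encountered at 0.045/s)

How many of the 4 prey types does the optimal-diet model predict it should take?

4

Profitabilities (E/h, kJ/s): beetle grubs 3.26, ant pupae 1.83, cutworms 1.24, earthworms 1.04. Add prey in this order while the next type's profitability exceeds the intake rate on those already taken.
Rate on top 1: 0.07098. ant pupae: 1.83 > 0.07098 → include.
Rate on top 2: 0.4365. cutworms: 1.24 > 0.4365 → include.
Rate on top 3: 0.6029. earthworms: 1.04 > 0.6029 → include.
Optimal diet: beetle grubs, ant pupae, cutworms, earthworms — 4 of 4 types.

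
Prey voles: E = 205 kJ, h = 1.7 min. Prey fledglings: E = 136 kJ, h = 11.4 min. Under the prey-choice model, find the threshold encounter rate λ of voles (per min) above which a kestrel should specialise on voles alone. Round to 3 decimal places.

At the threshold, the rate on voles alone equals the profitability of fledglings: λ·205/(1 + λ·1.7) = 136/11.4 = 11.93.
Rearranging, λ(205 − 11.93×1.7) = 11.93, so λ = 11.93/184.7 = 0.06458 per min.

0.065 per min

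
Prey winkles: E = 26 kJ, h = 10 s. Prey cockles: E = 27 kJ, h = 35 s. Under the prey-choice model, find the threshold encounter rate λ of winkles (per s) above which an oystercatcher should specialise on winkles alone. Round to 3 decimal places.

Drop cockles once their profitability E₂/h₂ falls below the rate achievable on winkles alone: E₂/h₂ = λE₁/(1 + λh₁).
Solve for λ: λE₁h₂ = E₂(1 + λh₁) → λ(E₁h₂ − E₂h₁) = E₂ → λ = E₂/(E₁h₂ − E₂h₁).
λ = 27/(26×35 − 27×10) = 27/640 = 0.04219 per s.

0.042 per s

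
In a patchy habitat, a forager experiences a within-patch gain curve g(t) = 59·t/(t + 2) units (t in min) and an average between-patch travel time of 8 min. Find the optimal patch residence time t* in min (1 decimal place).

Maximise g(t)/(T+t): set derivative to zero → g'(t)(T+t) = g(t).
g'(t) = 59·2/(t + 2)². Setting 59·2/(t+2)² = 59t/[(t+2)(8+t)] gives 2(8+t) = t(t+2), so t² = 2×8 = 16.
t* = √16 = 4 min.

4.0 min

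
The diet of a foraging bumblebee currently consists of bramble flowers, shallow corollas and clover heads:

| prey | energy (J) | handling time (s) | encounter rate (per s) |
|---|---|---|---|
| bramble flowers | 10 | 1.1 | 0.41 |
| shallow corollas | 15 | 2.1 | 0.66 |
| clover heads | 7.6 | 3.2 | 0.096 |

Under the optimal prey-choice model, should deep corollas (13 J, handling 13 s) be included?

Current rate: (0.41×10 + 0.66×15 + 0.096×7.6)/(1 + 0.41×1.1 + 0.66×2.1 + 0.096×3.2) = 4.685 J/s.
deep corollas: E/h = 13/13 = 1 J/s.
Since 1 < R, time spent handling deep corollas is better spent searching.

No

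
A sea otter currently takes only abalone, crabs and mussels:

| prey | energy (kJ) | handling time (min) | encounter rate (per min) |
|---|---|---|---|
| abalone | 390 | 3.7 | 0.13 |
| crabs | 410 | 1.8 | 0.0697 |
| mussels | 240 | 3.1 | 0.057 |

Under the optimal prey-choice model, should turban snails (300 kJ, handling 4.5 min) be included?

Intake rate on the current diet: R = (0.13×390 + 0.0697×410 + 0.057×240) / (1 + 0.13×3.7 + 0.0697×1.8 + 0.057×3.1) = 92.96/1.783 = 52.13 kJ/min.
Profitability of turban snails: 300/4.5 = 66.67 kJ/min.
66.67 > 52.13, so adding turban snails raises the average — include it.

Yes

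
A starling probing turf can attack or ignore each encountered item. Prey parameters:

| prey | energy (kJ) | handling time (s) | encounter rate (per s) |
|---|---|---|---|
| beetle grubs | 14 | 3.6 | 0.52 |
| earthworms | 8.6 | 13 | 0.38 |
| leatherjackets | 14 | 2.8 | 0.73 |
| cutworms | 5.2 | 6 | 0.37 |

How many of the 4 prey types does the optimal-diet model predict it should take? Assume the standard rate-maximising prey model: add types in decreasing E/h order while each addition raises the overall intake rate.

2

Profitabilities (E/h, kJ/s): leatherjackets 5, beetle grubs 3.89, cutworms 0.867, earthworms 0.662. Add prey in this order while the next type's profitability exceeds the intake rate on those already taken.
Rate on top 1: 3.357. beetle grubs: 3.89 > 3.357 → include.
Rate on top 2: 3.56. cutworms: 0.867 < 3.56 → exclude; stop.
Optimal diet: leatherjackets, beetle grubs — 2 of 4 types.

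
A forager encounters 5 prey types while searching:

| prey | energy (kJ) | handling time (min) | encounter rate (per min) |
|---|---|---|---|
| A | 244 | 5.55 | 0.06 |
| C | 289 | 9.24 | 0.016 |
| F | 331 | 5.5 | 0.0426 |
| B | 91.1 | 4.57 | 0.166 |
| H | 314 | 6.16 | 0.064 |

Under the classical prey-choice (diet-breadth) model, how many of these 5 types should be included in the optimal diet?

E/h in descending order: F 60.2, H 51, A 44, C 31.3, B 19.9 kJ/min. The optimal diet is the largest prefix of this list for which every included type satisfies E_i/h_i > R on the types above it.
Rate on top 1: 11.42. H: 51 > 11.42 → include.
Rate on top 2: 21. A: 44 > 21 → include.
Rate on top 3: 24.9. C: 31.3 > 24.9 → include.
Rate on top 4: 25.34. B: 19.9 < 25.34 → exclude; stop.
Optimal diet: F, H, A, C — 4 of 5 types.

4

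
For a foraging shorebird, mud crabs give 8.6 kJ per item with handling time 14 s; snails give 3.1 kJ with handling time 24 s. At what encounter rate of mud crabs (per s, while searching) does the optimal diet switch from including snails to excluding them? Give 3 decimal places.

0.019 per s

Drop snails once their profitability E₂/h₂ falls below the rate achievable on mud crabs alone: E₂/h₂ = λE₁/(1 + λh₁).
Solve for λ: λE₁h₂ = E₂(1 + λh₁) → λ(E₁h₂ − E₂h₁) = E₂ → λ = E₂/(E₁h₂ − E₂h₁).
λ = 3.1/(8.6×24 − 3.1×14) = 3.1/163 = 0.01902 per s.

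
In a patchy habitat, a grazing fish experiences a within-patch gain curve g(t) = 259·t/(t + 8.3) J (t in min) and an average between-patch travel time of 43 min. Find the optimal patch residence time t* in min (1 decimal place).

By the marginal value theorem, leave when the instantaneous gain rate g'(t) equals the habitat-wide average g(t)/(T + t).
g'(t) = 259·8.3/(t + 8.3)². Setting 259·8.3/(t+8.3)² = 259t/[(t+8.3)(43+t)] gives 8.3(43+t) = t(t+8.3), so t² = 8.3×43 = 356.9.
t* = √356.9 = 18.89 min.

18.9 min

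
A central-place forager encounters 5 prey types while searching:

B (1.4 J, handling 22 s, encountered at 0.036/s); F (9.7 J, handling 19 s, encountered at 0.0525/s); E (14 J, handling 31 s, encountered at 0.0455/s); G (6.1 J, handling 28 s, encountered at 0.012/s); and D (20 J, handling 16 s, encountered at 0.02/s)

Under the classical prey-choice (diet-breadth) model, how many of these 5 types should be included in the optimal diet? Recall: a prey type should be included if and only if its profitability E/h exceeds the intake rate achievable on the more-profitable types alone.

3

Rank by E/h (J/s): D 1.25, F 0.511, E 0.452, G 0.218, B 0.0636. Include each in turn until the next type's E/h falls below the running intake rate.
Rate on top 1: 0.303. F: 0.511 > 0.303 → include.
Rate on top 2: 0.3923. E: 0.452 > 0.3923 → include.
Rate on top 3: 0.4148. G: 0.218 < 0.4148 → exclude; stop.
Optimal diet: D, F, E — 3 of 5 types.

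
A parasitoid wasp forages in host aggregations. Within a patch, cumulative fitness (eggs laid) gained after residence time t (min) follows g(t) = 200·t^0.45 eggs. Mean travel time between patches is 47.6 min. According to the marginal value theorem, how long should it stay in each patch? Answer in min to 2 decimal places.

38.95 min

Maximise g(t)/(T+t): set derivative to zero → g'(t)(T+t) = g(t).
g'(t) = 0.45·200·t^-0.55. Setting 0.45·200·t^-0.55 = 200·t^0.45/(47.6+t) gives 0.45(47.6+t) = t, so 0.55·t = 0.45×47.6.
t* = 0.45×47.6/0.55 = 38.95 min.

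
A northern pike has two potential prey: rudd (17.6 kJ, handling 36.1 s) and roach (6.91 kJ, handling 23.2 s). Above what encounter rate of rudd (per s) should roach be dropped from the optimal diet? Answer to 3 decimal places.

The zero-one rule: include roach iff E₂/h₂ > λE₁/(1+λh₁). Equality gives the switch point.
λE₁h₂ = E₂ + λE₂h₁ ⇒ λ = E₂/(E₁h₂ − E₂h₁) = 6.91/(408.3 − 249.5) = 0.04349 per s.

0.043 per s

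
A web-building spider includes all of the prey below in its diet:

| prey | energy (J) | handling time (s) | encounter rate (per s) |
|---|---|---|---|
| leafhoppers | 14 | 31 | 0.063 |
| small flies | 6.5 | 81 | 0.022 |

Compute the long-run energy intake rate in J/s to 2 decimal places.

0.22 J/s

Energy encountered per unit search time: 0.063×14 + 0.022×6.5 = 1.025 J/s.
Handling time per unit search time: 0.063×31 + 0.022×81 = 3.735.
Rate = 1.025/(1 + 3.735) = 0.2165 J/s.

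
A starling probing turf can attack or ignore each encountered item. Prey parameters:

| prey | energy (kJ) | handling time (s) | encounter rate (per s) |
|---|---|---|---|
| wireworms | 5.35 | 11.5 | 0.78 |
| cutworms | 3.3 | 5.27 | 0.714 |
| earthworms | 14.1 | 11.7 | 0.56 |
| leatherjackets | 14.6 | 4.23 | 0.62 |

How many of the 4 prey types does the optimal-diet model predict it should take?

Profitabilities (E/h, kJ/s): leatherjackets 3.45, earthworms 1.21, cutworms 0.626, wireworms 0.465. Add prey in this order while the next type's profitability exceeds the intake rate on those already taken.
Rate on top 1: 2.499. earthworms: 1.21 < 2.499 → exclude; stop.
Optimal diet: leatherjackets — 1 of 4 types.

1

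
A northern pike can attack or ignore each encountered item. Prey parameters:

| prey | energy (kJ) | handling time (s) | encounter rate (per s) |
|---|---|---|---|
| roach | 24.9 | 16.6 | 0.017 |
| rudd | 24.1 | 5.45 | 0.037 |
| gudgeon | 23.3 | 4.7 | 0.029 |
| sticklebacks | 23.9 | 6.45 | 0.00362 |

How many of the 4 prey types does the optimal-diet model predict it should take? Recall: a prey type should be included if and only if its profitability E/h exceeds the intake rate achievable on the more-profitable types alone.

E/h in descending order: gudgeon 4.96, rudd 4.42, sticklebacks 3.71, roach 1.5 kJ/s. The optimal diet is the largest prefix of this list for which every included type satisfies E_i/h_i > R on the types above it.
Rate on top 1: 0.5946. rudd: 4.42 > 0.5946 → include.
Rate on top 2: 1.171. sticklebacks: 3.71 > 1.171 → include.
Rate on top 3: 1.215. roach: 1.5 > 1.215 → include.
Optimal diet: gudgeon, rudd, sticklebacks, roach — 4 of 4 types.

4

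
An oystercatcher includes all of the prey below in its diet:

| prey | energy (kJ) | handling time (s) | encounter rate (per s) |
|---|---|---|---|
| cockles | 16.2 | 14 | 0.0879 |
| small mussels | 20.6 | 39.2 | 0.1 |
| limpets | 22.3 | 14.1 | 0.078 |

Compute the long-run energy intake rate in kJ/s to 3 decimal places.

R = Σλ_iE_i / (1 + Σλ_ih_i)
Numerator: 0.0879×16.2 + 0.1×20.6 + 0.078×22.3 = 5.223
Denominator: 1 + 0.0879×14 + 0.1×39.2 + 0.078×14.1 = 7.25
R = 5.223/7.25 = 0.7204 kJ/s

0.720 kJ/s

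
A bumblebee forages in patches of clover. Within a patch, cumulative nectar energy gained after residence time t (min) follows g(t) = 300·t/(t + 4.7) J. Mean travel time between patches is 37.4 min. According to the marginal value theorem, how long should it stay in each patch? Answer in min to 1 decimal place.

By the marginal value theorem, leave when the instantaneous gain rate g'(t) equals the habitat-wide average g(t)/(T + t).
g'(t) = 300·4.7/(t + 4.7)². Setting 300·4.7/(t+4.7)² = 300t/[(t+4.7)(37.4+t)] gives 4.7(37.4+t) = t(t+4.7), so t² = 4.7×37.4 = 175.8.
t* = √175.8 = 13.26 min.

13.3 min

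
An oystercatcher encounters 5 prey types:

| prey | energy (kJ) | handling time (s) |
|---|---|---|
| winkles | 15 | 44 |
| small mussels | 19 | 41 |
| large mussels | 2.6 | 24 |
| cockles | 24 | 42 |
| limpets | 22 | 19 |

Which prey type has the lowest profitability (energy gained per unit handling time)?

In descending order of E/h:
limpets: 22/19 = 1.16 kJ/s
cockles: 24/42 = 0.571 kJ/s
small mussels: 19/41 = 0.463 kJ/s
winkles: 15/44 = 0.341 kJ/s
large mussels: 2.6/24 = 0.108 kJ/s

large mussels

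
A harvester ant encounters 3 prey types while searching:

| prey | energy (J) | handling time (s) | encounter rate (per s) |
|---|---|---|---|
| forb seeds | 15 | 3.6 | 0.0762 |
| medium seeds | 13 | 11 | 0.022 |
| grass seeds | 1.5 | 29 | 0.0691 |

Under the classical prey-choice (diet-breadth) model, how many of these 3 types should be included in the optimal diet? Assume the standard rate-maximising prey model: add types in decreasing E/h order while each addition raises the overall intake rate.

2

Profitabilities (E/h, J/s): forb seeds 4.17, medium seeds 1.18, grass seeds 0.0517. Add prey in this order while the next type's profitability exceeds the intake rate on those already taken.
Rate on top 1: 0.8969. medium seeds: 1.18 > 0.8969 → include.
Rate on top 2: 0.9424. grass seeds: 0.0517 < 0.9424 → exclude; stop.
Optimal diet: forb seeds, medium seeds — 2 of 3 types.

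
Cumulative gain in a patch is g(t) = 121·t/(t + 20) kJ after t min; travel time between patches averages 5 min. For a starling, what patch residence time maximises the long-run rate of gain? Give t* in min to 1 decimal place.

10.0 min

Maximise g(t)/(T+t): set derivative to zero → g'(t)(T+t) = g(t).
g'(t) = 121·20/(t + 20)². Setting 121·20/(t+20)² = 121t/[(t+20)(5+t)] gives 20(5+t) = t(t+20), so t² = 20×5 = 100.
t* = √100 = 10 min.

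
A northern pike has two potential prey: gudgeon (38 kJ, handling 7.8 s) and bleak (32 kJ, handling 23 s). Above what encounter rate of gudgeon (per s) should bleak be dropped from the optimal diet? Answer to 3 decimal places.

0.051 per s

The zero-one rule: include bleak iff E₂/h₂ > λE₁/(1+λh₁). Equality gives the switch point.
λE₁h₂ = E₂ + λE₂h₁ ⇒ λ = E₂/(E₁h₂ − E₂h₁) = 32/(874 − 249.6) = 0.05125 per s.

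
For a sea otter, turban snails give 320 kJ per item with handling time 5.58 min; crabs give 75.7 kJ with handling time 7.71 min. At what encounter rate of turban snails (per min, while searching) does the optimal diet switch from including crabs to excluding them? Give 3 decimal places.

At the threshold, the rate on turban snails alone equals the profitability of crabs: λ·320/(1 + λ·5.58) = 75.7/7.71 = 9.818.
Rearranging, λ(320 − 9.818×5.58) = 9.818, so λ = 9.818/265.2 = 0.03702 per min.

0.037 per min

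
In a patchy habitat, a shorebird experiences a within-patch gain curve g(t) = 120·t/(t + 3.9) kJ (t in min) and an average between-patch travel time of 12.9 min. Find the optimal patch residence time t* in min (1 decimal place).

7.1 min

By the marginal value theorem, leave when the instantaneous gain rate g'(t) equals the habitat-wide average g(t)/(T + t).
g'(t) = 120·3.9/(t + 3.9)². Setting 120·3.9/(t+3.9)² = 120t/[(t+3.9)(12.9+t)] gives 3.9(12.9+t) = t(t+3.9), so t² = 3.9×12.9 = 50.31.
t* = √50.31 = 7.093 min.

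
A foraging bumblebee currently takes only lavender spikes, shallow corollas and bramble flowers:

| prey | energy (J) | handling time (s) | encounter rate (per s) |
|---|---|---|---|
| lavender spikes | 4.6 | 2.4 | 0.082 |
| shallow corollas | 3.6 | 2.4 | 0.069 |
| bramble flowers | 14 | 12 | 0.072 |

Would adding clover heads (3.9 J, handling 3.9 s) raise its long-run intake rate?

Yes

Intake rate on the current diet: R = (0.082×4.6 + 0.069×3.6 + 0.072×14) / (1 + 0.082×2.4 + 0.069×2.4 + 0.072×12) = 1.634/2.226 = 0.7337 J/s.
clover heads: E/h = 3.9/3.9 = 1 J/s.
1 > 0.7337, so adding clover heads raises the average — include it.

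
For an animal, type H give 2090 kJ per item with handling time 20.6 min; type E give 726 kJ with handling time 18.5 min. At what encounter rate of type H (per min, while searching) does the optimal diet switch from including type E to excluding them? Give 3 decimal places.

0.031 per min

At the threshold, the rate on type H alone equals the profitability of type E: λ·2090/(1 + λ·20.6) = 726/18.5 = 39.24.
Rearranging, λ(2090 − 39.24×20.6) = 39.24, so λ = 39.24/1282 = 0.03062 per min.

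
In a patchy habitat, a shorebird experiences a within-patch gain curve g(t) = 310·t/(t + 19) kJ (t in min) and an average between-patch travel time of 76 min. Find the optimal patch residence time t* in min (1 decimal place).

38.0 min

By the marginal value theorem, leave when the instantaneous gain rate g'(t) equals the habitat-wide average g(t)/(T + t).
g'(t) = 310·19/(t + 19)². Setting 310·19/(t+19)² = 310t/[(t+19)(76+t)] gives 19(76+t) = t(t+19), so t² = 19×76 = 1444.
t* = √1444 = 38 min.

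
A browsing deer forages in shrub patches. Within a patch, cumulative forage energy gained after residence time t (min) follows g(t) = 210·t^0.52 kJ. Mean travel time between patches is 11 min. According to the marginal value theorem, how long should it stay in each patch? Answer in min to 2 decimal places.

Optimal t* satisfies g'(t*) = g(t*)/(T + t*).
g'(t) = 0.52·210·t^-0.48. Setting 0.52·210·t^-0.48 = 210·t^0.52/(11+t) gives 0.52(11+t) = t, so 0.48·t = 0.52×11.
t* = 0.52×11/0.48 = 11.92 min.

11.92 min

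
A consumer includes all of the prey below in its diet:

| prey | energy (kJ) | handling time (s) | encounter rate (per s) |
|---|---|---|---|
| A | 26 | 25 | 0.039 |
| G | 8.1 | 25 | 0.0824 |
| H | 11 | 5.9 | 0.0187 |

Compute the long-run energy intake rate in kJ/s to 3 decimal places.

R = (0.039×26 + 0.0824×8.1 + 0.0187×11) / (1 + 0.039×25 + 0.0824×25 + 0.0187×5.9) = 1.887/4.145 = 0.4552 kJ/s.

0.455 kJ/s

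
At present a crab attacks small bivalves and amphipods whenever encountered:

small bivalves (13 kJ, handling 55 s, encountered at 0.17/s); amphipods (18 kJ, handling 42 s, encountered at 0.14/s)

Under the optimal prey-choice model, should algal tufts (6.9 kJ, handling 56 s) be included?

Intake rate on the current diet: R = (0.17×13 + 0.14×18) / (1 + 0.17×55 + 0.14×42) = 4.73/16.23 = 0.2914 kJ/s.
Profitability of algal tufts: 6.9/56 = 0.1232 kJ/s.
Since 0.1232 < R, time spent handling algal tufts is better spent searching.

No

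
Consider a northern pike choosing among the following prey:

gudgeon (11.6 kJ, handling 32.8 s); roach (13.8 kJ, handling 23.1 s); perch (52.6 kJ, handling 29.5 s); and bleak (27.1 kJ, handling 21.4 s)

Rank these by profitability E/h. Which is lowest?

gudgeon

Profitability E/h (kJ/s): gudgeon = 11.6/32.8 = 0.354, roach = 13.8/23.1 = 0.597, perch = 52.6/29.5 = 1.78, bleak = 27.1/21.4 = 1.27.
Ranked: perch > bleak > roach > gudgeon.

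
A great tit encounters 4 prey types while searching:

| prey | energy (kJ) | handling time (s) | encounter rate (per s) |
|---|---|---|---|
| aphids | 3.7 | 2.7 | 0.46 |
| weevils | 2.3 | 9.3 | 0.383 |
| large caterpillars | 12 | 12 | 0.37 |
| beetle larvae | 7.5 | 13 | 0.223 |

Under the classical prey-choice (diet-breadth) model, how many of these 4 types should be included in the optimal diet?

Rank by E/h (kJ/s): aphids 1.37, large caterpillars 1, beetle larvae 0.577, weevils 0.247. Include each in turn until the next type's E/h falls below the running intake rate.
Rate on top 1: 0.7591. large caterpillars: 1 > 0.7591 → include.
Rate on top 2: 0.9192. beetle larvae: 0.577 < 0.9192 → exclude; stop.
Optimal diet: aphids, large caterpillars — 2 of 4 types.

2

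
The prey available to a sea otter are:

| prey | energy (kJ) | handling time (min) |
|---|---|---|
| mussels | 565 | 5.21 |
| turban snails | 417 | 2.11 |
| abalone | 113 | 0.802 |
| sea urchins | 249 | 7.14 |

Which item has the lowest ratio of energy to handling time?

In descending order of E/h:
turban snails: 417/2.11 = 198 kJ/min
abalone: 113/0.802 = 141 kJ/min
mussels: 565/5.21 = 108 kJ/min
sea urchins: 249/7.14 = 34.9 kJ/min

sea urchins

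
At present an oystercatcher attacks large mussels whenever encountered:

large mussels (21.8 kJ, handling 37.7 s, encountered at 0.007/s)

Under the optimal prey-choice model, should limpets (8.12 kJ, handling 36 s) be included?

Intake rate on the current diet: R = (0.007×21.8) / (1 + 0.007×37.7) = 0.1526/1.264 = 0.1207 kJ/s.
Profitability of limpets: 8.12/36 = 0.2256 kJ/s.
Since 0.2256 > R, including limpets increases the long-run rate.

Yes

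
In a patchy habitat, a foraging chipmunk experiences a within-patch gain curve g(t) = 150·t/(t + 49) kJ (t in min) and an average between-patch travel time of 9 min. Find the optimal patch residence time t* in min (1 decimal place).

By the marginal value theorem, leave when the instantaneous gain rate g'(t) equals the habitat-wide average g(t)/(T + t).
g'(t) = 150·49/(t + 49)². Setting 150·49/(t+49)² = 150t/[(t+49)(9+t)] gives 49(9+t) = t(t+49), so t² = 49×9 = 441.
t* = √441 = 21 min.

21.0 min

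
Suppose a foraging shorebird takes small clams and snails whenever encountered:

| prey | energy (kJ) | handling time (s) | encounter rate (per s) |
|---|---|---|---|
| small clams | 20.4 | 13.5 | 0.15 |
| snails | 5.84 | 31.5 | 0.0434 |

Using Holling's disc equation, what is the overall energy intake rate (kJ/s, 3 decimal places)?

0.754 kJ/s

Energy encountered per unit search time: 0.15×20.4 + 0.0434×5.84 = 3.313 kJ/s.
Handling time per unit search time: 0.15×13.5 + 0.0434×31.5 = 3.392.
Rate = 3.313/(1 + 3.392) = 0.7544 kJ/s.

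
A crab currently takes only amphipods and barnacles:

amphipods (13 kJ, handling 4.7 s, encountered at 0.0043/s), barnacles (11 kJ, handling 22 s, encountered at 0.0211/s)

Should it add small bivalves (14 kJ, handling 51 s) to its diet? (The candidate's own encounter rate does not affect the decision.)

Yes

On amphipods and barnacles alone, R = ΣλE/(1+Σλh) = 0.288/1.484 = 0.194 kJ/s.
small bivalves: E/h = 14/51 = 0.2745 kJ/s.
Since 0.2745 > R, including small bivalves increases the long-run rate.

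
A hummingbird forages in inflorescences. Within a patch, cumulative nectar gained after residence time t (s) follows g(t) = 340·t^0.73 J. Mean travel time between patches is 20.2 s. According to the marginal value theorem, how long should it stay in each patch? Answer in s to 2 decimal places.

Optimal t* satisfies g'(t*) = g(t*)/(T + t*).
g'(t) = 0.73·340·t^-0.27. Setting 0.73·340·t^-0.27 = 340·t^0.73/(20.2+t) gives 0.73(20.2+t) = t, so 0.27·t = 0.73×20.2.
t* = 0.73×20.2/0.27 = 54.61 s.

54.61 s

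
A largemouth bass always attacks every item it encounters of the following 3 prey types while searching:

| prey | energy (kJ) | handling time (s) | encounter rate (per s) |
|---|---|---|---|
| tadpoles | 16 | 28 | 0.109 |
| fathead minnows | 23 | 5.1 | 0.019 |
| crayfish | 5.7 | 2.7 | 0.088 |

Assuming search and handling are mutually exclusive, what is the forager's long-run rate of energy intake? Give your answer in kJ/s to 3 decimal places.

R = (0.109×16 + 0.019×23 + 0.088×5.7) / (1 + 0.109×28 + 0.019×5.1 + 0.088×2.7) = 2.683/4.386 = 0.6116 kJ/s.

0.612 kJ/s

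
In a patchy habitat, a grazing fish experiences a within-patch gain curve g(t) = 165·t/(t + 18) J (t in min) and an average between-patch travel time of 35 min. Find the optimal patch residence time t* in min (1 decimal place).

By the marginal value theorem, leave when the instantaneous gain rate g'(t) equals the habitat-wide average g(t)/(T + t).
g'(t) = 165·18/(t + 18)². Setting 165·18/(t+18)² = 165t/[(t+18)(35+t)] gives 18(35+t) = t(t+18), so t² = 18×35 = 630.
t* = √630 = 25.1 min.

25.1 min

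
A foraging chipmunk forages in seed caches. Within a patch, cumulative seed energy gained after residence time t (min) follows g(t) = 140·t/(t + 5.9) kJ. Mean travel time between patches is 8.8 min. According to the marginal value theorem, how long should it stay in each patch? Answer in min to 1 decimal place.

Maximise g(t)/(T+t): set derivative to zero → g'(t)(T+t) = g(t).
g'(t) = 140·5.9/(t + 5.9)². Setting 140·5.9/(t+5.9)² = 140t/[(t+5.9)(8.8+t)] gives 5.9(8.8+t) = t(t+5.9), so t² = 5.9×8.8 = 51.92.
t* = √51.92 = 7.206 min.

7.2 min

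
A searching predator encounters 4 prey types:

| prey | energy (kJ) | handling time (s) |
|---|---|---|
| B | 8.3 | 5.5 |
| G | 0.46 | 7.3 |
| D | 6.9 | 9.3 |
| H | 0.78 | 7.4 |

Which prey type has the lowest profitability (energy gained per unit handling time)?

G

In descending order of E/h:
B: 8.3/5.5 = 1.51 kJ/s
D: 6.9/9.3 = 0.742 kJ/s
H: 0.78/7.4 = 0.105 kJ/s
G: 0.46/7.3 = 0.063 kJ/s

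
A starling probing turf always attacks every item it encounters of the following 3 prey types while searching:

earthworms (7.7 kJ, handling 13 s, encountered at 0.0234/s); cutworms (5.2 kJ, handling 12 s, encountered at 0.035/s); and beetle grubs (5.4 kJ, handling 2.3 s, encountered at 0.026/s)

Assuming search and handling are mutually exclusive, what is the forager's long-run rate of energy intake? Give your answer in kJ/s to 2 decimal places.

0.28 kJ/s

R = Σλ_iE_i / (1 + Σλ_ih_i)
Numerator: 0.0234×7.7 + 0.035×5.2 + 0.026×5.4 = 0.5026
Denominator: 1 + 0.0234×13 + 0.035×12 + 0.026×2.3 = 1.784
R = 0.5026/1.784 = 0.2817 kJ/s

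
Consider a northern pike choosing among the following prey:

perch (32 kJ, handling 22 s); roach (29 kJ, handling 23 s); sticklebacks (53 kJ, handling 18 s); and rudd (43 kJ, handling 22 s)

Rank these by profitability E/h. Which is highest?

Profitability E/h (kJ/s): perch = 32/22 = 1.45, roach = 29/23 = 1.26, sticklebacks = 53/18 = 2.94, rudd = 43/22 = 1.95.
Ranked: sticklebacks > rudd > perch > roach.

sticklebacks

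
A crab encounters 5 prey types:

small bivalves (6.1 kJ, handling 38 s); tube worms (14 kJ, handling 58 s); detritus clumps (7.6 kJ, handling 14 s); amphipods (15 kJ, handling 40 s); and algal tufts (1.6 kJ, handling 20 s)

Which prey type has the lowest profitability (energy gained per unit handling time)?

algal tufts

In descending order of E/h:
detritus clumps: 7.6/14 = 0.543 kJ/s
amphipods: 15/40 = 0.375 kJ/s
tube worms: 14/58 = 0.241 kJ/s
small bivalves: 6.1/38 = 0.161 kJ/s
algal tufts: 1.6/20 = 0.08 kJ/s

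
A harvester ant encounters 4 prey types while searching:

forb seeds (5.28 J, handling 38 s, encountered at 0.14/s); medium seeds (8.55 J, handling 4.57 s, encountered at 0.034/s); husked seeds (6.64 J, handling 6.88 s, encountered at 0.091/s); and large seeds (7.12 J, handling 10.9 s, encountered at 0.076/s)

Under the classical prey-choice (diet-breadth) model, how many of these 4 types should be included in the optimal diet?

E/h in descending order: medium seeds 1.87, husked seeds 0.965, large seeds 0.653, forb seeds 0.139 J/s. The optimal diet is the largest prefix of this list for which every included type satisfies E_i/h_i > R on the types above it.
Rate on top 1: 0.2516. husked seeds: 0.965 > 0.2516 → include.
Rate on top 2: 0.5024. large seeds: 0.653 > 0.5024 → include.
Rate on top 3: 0.5502. forb seeds: 0.139 < 0.5502 → exclude; stop.
Optimal diet: medium seeds, husked seeds, large seeds — 3 of 4 types.

3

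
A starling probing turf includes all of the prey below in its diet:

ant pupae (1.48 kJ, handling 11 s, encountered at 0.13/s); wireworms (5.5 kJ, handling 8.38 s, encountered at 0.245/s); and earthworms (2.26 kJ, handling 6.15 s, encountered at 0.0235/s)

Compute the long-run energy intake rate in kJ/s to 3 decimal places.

R = (0.13×1.48 + 0.245×5.5 + 0.0235×2.26) / (1 + 0.13×11 + 0.245×8.38 + 0.0235×6.15) = 1.593/4.628 = 0.3442 kJ/s.

0.344 kJ/s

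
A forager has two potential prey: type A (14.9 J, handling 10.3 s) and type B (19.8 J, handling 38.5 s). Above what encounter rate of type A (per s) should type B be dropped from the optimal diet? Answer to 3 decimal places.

0.054 per s

The zero-one rule: include type B iff E₂/h₂ > λE₁/(1+λh₁). Equality gives the switch point.
λE₁h₂ = E₂ + λE₂h₁ ⇒ λ = E₂/(E₁h₂ − E₂h₁) = 19.8/(573.6 − 203.9) = 0.05356 per s.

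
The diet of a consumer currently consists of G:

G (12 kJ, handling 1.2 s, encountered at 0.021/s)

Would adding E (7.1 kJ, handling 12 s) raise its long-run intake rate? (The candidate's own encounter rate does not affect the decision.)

Yes

On G alone, R = ΣλE/(1+Σλh) = 0.252/1.025 = 0.2458 kJ/s.
Profitability of E: 7.1/12 = 0.5917 kJ/s.
Since 0.5917 > R, including E increases the long-run rate.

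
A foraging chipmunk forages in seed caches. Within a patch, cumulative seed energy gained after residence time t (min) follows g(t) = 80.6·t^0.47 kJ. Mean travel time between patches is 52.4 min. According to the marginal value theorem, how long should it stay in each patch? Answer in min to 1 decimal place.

Optimal t* satisfies g'(t*) = g(t*)/(T + t*).
g'(t) = 0.47·80.6·t^-0.53. Setting 0.47·80.6·t^-0.53 = 80.6·t^0.47/(52.4+t) gives 0.47(52.4+t) = t, so 0.53·t = 0.47×52.4.
t* = 0.47×52.4/0.53 = 46.47 min.

46.5 min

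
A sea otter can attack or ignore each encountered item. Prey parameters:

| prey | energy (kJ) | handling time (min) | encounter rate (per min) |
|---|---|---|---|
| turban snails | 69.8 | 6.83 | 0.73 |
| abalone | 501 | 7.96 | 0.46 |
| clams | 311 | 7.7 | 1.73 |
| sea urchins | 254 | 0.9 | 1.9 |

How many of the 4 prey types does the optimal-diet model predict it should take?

Rank by E/h (kJ/min): sea urchins 282, abalone 62.9, clams 40.4, turban snails 10.2. Include each in turn until the next type's E/h falls below the running intake rate.
Rate on top 1: 178.1. abalone: 62.9 < 178.1 → exclude; stop.
Optimal diet: sea urchins — 1 of 4 types.

1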